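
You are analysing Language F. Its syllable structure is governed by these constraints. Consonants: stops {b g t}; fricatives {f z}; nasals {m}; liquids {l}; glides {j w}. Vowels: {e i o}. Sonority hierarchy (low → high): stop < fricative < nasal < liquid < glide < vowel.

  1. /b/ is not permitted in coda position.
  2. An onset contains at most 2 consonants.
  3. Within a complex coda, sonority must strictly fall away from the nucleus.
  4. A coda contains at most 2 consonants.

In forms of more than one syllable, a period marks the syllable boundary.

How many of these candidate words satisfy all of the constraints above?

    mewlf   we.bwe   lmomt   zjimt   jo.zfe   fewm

mewlf — violates constraint 4: syllable 1 coda /wlf/ has 3 consonants (> 2) → phonotactically illegal
we.bwe — σ1 onset /w/, coda /∅/ ok; σ2 onset /bw/ (2C), coda /∅/ ok → phonotactically legal
lmomt — σ1 onset /lm/ (2C), coda /mt/ (3→1 falls) ok → phonotactically legal
zjimt — σ1 onset /zj/ (2C), coda /mt/ (3→1 falls) ok → phonotactically legal
jo.zfe — σ1 onset /j/, coda /∅/ ok; σ2 onset /zf/ (2C), coda /∅/ ok → phonotactically legal
fewm — σ1 onset /f/, coda /wm/ (5→3 falls) ok → phonotactically legal
Phonotactically legal: we.bwe, lmomt, zjimt, jo.zfe, fewm → 5.

5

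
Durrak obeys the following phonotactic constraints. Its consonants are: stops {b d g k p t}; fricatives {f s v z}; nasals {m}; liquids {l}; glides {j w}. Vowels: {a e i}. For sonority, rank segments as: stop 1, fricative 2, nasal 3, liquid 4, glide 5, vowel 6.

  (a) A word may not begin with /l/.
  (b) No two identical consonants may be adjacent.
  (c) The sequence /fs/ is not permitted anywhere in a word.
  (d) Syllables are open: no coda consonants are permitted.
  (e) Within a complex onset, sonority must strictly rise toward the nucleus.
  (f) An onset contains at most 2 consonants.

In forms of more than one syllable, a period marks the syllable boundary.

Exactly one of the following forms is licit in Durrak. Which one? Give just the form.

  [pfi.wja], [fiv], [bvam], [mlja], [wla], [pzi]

[pfi.wja] — violates constraint (e): syllable 2 onset /wj/: /w/ (glide, 5) → /j/ (glide, 5) does not rise → illicit
[fiv] — violates constraint (d): syllable 1 coda /v/ has 1 consonant (> 0) → illicit
[bvam] — violates constraint (d): syllable 1 coda /m/ has 1 consonant (> 0) → illicit
[mlja] — violates constraint (f): syllable 1 onset /mlj/ has 3 consonants (> 2) → illicit
[wla] — violates constraint (e): syllable 1 onset /wl/: /w/ (glide, 5) → /l/ (liquid, 4) does not rise → illicit
[pzi] — σ1 onset /pz/ (1→2 rises), coda /∅/ ok → licit

[pzi]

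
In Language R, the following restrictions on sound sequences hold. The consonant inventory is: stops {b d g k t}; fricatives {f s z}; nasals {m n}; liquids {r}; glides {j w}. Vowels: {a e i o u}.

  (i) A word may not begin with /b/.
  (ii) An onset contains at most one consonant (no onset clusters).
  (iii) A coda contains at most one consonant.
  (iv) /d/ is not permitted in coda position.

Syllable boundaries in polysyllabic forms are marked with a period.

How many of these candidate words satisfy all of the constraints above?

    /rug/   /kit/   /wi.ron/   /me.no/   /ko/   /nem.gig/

6

/rug/ — σ1 onset /r/, coda /g/ ok → phonotactically legal
/kit/ — σ1 onset /k/, coda /t/ ok → phonotactically legal
/wi.ron/ — σ1 onset /w/, coda /∅/ ok; σ2 onset /r/, coda /n/ ok → phonotactically legal
/me.no/ — σ1 onset /m/, coda /∅/ ok; σ2 onset /n/, coda /∅/ ok → phonotactically legal
/ko/ — σ1 onset /k/, coda /∅/ ok → phonotactically legal
/nem.gig/ — σ1 onset /n/, coda /m/ ok; σ2 onset /g/, coda /g/ ok → phonotactically legal
Phonotactically legal: /rug/, /kit/, /wi.ron/, /me.no/, /ko/, /nem.gig/ → 6.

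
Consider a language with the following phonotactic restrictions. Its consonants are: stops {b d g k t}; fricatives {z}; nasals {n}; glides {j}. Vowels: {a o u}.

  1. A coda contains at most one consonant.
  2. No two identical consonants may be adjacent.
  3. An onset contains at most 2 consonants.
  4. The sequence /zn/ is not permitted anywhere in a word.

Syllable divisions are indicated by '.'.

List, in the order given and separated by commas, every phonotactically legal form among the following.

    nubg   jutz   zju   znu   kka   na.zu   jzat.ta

zju, na.zu

nubg — violates constraint 1: syllable 1 coda /bg/ has 2 consonants (> 1) → phonotactically illegal
jutz — violates constraint 1: syllable 1 coda /tz/ has 2 consonants (> 1) → phonotactically illegal
zju — σ1 onset /zj/ (2C), coda /∅/ ok → phonotactically legal
znu — violates constraint 4: contains banned sequence /zn/ → phonotactically illegal
kka — violates constraint 2: adjacent identical consonants /kk/ → phonotactically illegal
na.zu — σ1 onset /n/, coda /∅/ ok; σ2 onset /z/, coda /∅/ ok → phonotactically legal
jzat.ta — violates constraint 2: adjacent identical consonants /tt/ → phonotactically illegal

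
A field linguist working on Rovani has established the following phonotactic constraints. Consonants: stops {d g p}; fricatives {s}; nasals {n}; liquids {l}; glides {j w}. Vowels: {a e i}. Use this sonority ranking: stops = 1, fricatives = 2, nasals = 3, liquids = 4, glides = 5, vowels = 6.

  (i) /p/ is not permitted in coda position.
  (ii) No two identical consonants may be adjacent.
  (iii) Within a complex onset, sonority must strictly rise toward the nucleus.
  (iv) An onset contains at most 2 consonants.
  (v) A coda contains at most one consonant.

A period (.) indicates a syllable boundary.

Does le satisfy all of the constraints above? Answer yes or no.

le — σ1 onset /l/, coda /∅/ ok → phonotactically legal

yes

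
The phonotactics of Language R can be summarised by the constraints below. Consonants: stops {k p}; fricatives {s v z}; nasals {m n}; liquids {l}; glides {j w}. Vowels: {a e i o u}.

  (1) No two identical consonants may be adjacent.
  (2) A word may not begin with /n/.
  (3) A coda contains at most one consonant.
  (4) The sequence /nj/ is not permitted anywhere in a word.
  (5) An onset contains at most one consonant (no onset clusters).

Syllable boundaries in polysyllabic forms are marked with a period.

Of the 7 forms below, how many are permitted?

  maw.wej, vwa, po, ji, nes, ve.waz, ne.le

3

maw.wej — violates constraint 1: adjacent identical consonants /ww/ → not permitted
vwa — violates constraint 5: syllable 1 onset /vw/ has 2 consonants (> 1) → not permitted
po — σ1 onset /p/, coda /∅/ ok → permitted
ji — σ1 onset /j/, coda /∅/ ok → permitted
nes — violates constraint 2: word begins with /n/ → not permitted
ve.waz — σ1 onset /v/, coda /∅/ ok; σ2 onset /w/, coda /z/ ok → permitted
ne.le — violates constraint 2: word begins with /n/ → not permitted
Permitted: po, ji, ve.waz → 3.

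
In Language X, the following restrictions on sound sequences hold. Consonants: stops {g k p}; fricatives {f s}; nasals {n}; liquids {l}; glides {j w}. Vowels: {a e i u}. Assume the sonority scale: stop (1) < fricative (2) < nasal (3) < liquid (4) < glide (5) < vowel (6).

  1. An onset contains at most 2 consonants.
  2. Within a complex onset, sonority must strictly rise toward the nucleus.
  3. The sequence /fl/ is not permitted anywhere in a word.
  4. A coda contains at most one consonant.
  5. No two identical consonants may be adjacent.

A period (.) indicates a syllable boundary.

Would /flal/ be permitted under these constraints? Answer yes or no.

no

/flal/ — violates constraint 3: contains banned sequence /fl/ → not permitted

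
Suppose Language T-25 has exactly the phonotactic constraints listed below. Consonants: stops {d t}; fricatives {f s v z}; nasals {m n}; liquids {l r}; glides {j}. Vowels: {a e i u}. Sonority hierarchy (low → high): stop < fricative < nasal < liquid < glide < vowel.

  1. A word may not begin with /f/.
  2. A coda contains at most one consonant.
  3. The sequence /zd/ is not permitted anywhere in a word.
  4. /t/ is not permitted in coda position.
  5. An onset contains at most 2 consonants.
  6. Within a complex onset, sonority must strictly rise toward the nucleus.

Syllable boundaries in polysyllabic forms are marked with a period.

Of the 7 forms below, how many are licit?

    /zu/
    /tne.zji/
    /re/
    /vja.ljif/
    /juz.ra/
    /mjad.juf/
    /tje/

/zu/ — σ1 onset /z/, coda /∅/ ok → licit
/tne.zji/ — σ1 onset /tn/ (1→3 rises), coda /∅/ ok; σ2 onset /zj/ (2→5 rises), coda /∅/ ok → licit
/re/ — σ1 onset /r/, coda /∅/ ok → licit
/vja.ljif/ — σ1 onset /vj/ (2→5 rises), coda /∅/ ok; σ2 onset /lj/ (4→5 rises), coda /f/ ok → licit
/juz.ra/ — σ1 onset /j/, coda /z/ ok; σ2 onset /r/, coda /∅/ ok → licit
/mjad.juf/ — σ1 onset /mj/ (3→5 rises), coda /d/ ok; σ2 onset /j/, coda /f/ ok → licit
/tje/ — σ1 onset /tj/ (1→5 rises), coda /∅/ ok → licit
Licit: /zu/, /tne.zji/, /re/, /vja.ljif/, /juz.ra/, /mjad.juf/, /tje/ → 7.

7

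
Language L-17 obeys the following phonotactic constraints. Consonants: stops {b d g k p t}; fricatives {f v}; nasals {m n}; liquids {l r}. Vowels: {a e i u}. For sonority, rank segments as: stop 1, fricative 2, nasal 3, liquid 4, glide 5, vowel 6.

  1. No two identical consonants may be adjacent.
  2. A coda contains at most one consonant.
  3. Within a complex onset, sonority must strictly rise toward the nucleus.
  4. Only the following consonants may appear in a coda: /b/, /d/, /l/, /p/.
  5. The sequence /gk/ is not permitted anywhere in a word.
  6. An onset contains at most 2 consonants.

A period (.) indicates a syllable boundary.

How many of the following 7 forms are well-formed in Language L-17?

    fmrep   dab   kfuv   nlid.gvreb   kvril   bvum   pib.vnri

fmrep — violates constraint 6: syllable 1 onset /fmr/ has 3 consonants (> 2) → ill-formed
dab — σ1 onset /d/, coda /b/ ok → well-formed
kfuv — violates constraint 4: syllable 1 coda contains /v/, which is not a licensed coda consonant → ill-formed
nlid.gvreb — violates constraint 6: syllable 2 onset /gvr/ has 3 consonants (> 2) → ill-formed
kvril — violates constraint 6: syllable 1 onset /kvr/ has 3 consonants (> 2) → ill-formed
bvum — violates constraint 4: syllable 1 coda contains /m/, which is not a licensed coda consonant → ill-formed
pib.vnri — violates constraint 6: syllable 2 onset /vnr/ has 3 consonants (> 2) → ill-formed
Well-formed: dab → 1.

1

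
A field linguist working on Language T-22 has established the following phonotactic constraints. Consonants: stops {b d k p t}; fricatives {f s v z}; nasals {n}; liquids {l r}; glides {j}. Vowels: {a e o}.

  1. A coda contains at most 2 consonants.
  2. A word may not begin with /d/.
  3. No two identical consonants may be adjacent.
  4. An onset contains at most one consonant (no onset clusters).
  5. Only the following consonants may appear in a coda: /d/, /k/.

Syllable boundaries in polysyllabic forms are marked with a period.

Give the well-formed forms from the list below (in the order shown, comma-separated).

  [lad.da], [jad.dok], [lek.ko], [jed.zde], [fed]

[lad.da] — violates constraint 3: adjacent identical consonants /dd/ → ill-formed
[jad.dok] — violates constraint 3: adjacent identical consonants /dd/ → ill-formed
[lek.ko] — violates constraint 3: adjacent identical consonants /kk/ → ill-formed
[jed.zde] — violates constraint 4: syllable 2 onset /zd/ has 2 consonants (> 1) → ill-formed
[fed] — σ1 onset /f/, coda /d/ ok → well-formed

[fed]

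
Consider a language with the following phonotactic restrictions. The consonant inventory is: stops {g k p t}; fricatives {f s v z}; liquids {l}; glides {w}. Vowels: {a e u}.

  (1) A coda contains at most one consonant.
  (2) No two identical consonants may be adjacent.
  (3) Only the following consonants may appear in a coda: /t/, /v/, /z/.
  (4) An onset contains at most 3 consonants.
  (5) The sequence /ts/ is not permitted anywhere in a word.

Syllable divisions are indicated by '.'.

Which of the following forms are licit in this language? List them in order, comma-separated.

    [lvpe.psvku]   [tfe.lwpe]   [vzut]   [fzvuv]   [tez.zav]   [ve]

[lvpe.psvku] — violates constraint 4: syllable 2 onset /psvk/ has 4 consonants (> 3) → illicit
[tfe.lwpe] — σ1 onset /tf/ (2C), coda /∅/ ok; σ2 onset /lwp/ (3C), coda /∅/ ok → licit
[vzut] — σ1 onset /vz/ (2C), coda /t/ ok → licit
[fzvuv] — σ1 onset /fzv/ (3C), coda /v/ ok → licit
[tez.zav] — violates constraint 2: adjacent identical consonants /zz/ → illicit
[ve] — σ1 onset /v/, coda /∅/ ok → licit

[tfe.lwpe], [vzut], [fzvuv], [ve]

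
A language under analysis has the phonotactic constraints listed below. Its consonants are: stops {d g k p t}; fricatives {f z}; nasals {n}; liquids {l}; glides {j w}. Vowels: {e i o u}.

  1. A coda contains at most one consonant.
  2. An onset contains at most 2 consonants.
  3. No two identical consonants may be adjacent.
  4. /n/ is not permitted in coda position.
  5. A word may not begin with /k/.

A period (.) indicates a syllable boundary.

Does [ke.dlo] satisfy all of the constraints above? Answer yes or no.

[ke.dlo] — violates constraint 5: word begins with /k/ → ill-formed

no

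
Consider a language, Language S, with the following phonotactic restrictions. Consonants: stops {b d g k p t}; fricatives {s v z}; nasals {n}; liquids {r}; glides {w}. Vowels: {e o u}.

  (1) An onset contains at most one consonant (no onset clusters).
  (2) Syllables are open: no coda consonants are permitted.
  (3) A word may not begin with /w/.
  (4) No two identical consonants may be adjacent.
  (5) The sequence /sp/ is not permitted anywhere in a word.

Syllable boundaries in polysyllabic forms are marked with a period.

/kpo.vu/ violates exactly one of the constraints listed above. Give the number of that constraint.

/kpo.vu/: syllable 1 onset /kp/ has 2 consonants (> 1).
This is a violation of constraint 1: "An onset contains at most one consonant (no onset clusters)."
The remaining constraints (2, 3, 4, 5) are satisfied.

1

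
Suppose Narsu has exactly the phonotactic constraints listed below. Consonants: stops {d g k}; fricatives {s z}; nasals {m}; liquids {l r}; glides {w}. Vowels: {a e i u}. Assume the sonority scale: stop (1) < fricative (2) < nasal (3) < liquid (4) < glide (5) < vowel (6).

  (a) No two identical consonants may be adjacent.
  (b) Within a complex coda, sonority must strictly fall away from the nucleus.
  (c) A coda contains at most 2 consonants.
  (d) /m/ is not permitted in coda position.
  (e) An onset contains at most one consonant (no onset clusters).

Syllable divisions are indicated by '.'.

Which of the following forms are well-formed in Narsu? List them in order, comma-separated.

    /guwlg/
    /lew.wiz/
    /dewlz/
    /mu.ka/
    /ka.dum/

/mu.ka/

/guwlg/ — violates constraint (c): syllable 1 coda /wlg/ has 3 consonants (> 2) → ill-formed
/lew.wiz/ — violates constraint (a): adjacent identical consonants /ww/ → ill-formed
/dewlz/ — violates constraint (c): syllable 1 coda /wlz/ has 3 consonants (> 2) → ill-formed
/mu.ka/ — σ1 onset /m/, coda /∅/ ok; σ2 onset /k/, coda /∅/ ok → well-formed
/ka.dum/ — violates constraint (d): syllable 2 coda contains /m/ → ill-formed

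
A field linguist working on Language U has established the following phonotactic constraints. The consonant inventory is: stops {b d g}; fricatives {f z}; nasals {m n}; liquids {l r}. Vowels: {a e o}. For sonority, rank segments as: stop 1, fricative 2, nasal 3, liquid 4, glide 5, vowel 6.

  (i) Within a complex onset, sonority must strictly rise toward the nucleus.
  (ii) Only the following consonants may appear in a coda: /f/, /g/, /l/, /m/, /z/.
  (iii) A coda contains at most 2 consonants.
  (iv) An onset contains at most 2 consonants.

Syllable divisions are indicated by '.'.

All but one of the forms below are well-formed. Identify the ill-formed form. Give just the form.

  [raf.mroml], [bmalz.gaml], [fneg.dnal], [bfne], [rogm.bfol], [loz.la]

[bfne]

[raf.mroml] — σ1 onset /r/, coda /f/ ok; σ2 onset /mr/ (3→4 rises), coda /ml/ (2C) ok → well-formed
[bmalz.gaml] — σ1 onset /bm/ (1→3 rises), coda /lz/ (2C) ok; σ2 onset /g/, coda /ml/ (2C) ok → well-formed
[fneg.dnal] — σ1 onset /fn/ (2→3 rises), coda /g/ ok; σ2 onset /dn/ (1→3 rises), coda /l/ ok → well-formed
[bfne] — violates constraint (iv): syllable 1 onset /bfn/ has 3 consonants (> 2) → ill-formed
[rogm.bfol] — σ1 onset /r/, coda /gm/ (2C) ok; σ2 onset /bf/ (1→2 rises), coda /l/ ok → well-formed
[loz.la] — σ1 onset /l/, coda /z/ ok; σ2 onset /l/, coda /∅/ ok → well-formed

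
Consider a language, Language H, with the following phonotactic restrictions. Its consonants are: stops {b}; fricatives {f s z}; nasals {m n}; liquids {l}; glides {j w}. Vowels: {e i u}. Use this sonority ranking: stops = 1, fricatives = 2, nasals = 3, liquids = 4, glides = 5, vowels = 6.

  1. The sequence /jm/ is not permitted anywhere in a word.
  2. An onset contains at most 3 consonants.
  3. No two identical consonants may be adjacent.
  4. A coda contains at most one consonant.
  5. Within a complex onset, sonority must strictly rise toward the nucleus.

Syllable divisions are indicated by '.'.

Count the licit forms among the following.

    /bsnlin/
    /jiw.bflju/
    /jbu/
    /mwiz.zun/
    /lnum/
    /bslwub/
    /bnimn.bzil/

0

/bsnlin/ — violates constraint 2: syllable 1 onset /bsnl/ has 4 consonants (> 3) → illicit
/jiw.bflju/ — violates constraint 2: syllable 2 onset /bflj/ has 4 consonants (> 3) → illicit
/jbu/ — violates constraint 5: syllable 1 onset /jb/: /j/ (glide, 5) → /b/ (stop, 1) does not rise → illicit
/mwiz.zun/ — violates constraint 3: adjacent identical consonants /zz/ → illicit
/lnum/ — violates constraint 5: syllable 1 onset /ln/: /l/ (liquid, 4) → /n/ (nasal, 3) does not rise → illicit
/bslwub/ — violates constraint 2: syllable 1 onset /bslw/ has 4 consonants (> 3) → illicit
/bnimn.bzil/ — violates constraint 4: syllable 1 coda /mn/ has 2 consonants (> 1) → illicit
No form is licit → 0.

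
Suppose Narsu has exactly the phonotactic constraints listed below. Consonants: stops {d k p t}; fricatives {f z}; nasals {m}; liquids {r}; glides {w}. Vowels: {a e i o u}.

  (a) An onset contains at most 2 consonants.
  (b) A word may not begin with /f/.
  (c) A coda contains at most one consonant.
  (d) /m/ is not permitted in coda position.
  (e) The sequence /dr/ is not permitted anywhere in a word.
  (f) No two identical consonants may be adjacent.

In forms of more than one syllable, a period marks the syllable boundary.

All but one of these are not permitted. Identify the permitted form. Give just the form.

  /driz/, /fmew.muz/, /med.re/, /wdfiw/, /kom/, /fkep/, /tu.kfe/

/driz/ — violates constraint (e): contains banned sequence /dr/ → not permitted
/fmew.muz/ — violates constraint (b): word begins with /f/ → not permitted
/med.re/ — violates constraint (e): contains banned sequence /dr/ → not permitted
/wdfiw/ — violates constraint (a): syllable 1 onset /wdf/ has 3 consonants (> 2) → not permitted
/kom/ — violates constraint (d): syllable 1 coda contains /m/ → not permitted
/fkep/ — violates constraint (b): word begins with /f/ → not permitted
/tu.kfe/ — σ1 onset /t/, coda /∅/ ok; σ2 onset /kf/ (2C), coda /∅/ ok → permitted

/tu.kfe/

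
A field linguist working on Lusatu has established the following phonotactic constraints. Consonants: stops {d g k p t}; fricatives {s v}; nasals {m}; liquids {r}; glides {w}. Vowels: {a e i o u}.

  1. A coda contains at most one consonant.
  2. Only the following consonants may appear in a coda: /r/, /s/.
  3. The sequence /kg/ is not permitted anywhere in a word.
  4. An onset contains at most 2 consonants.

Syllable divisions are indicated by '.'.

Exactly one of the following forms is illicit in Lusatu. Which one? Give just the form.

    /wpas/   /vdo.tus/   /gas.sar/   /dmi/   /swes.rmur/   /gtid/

/wpas/ — σ1 onset /wp/ (2C), coda /s/ ok → licit
/vdo.tus/ — σ1 onset /vd/ (2C), coda /∅/ ok; σ2 onset /t/, coda /s/ ok → licit
/gas.sar/ — σ1 onset /g/, coda /s/ ok; σ2 onset /s/, coda /r/ ok → licit
/dmi/ — σ1 onset /dm/ (2C), coda /∅/ ok → licit
/swes.rmur/ — σ1 onset /sw/ (2C), coda /s/ ok; σ2 onset /rm/ (2C), coda /r/ ok → licit
/gtid/ — violates constraint 2: syllable 1 coda contains /d/, which is not a licensed coda consonant → illicit

/gtid/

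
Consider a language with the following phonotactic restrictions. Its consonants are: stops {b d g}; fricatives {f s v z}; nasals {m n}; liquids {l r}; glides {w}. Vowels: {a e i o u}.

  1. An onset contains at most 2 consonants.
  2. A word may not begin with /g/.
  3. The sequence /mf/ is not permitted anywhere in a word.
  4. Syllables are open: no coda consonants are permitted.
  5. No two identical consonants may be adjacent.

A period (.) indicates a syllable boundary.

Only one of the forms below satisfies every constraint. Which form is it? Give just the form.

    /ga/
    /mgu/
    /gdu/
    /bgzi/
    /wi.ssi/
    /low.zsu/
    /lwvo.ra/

/ga/ — violates constraint 2: word begins with /g/ → ill-formed
/mgu/ — σ1 onset /mg/ (2C), coda /∅/ ok → well-formed
/gdu/ — violates constraint 2: word begins with /g/ → ill-formed
/bgzi/ — violates constraint 1: syllable 1 onset /bgz/ has 3 consonants (> 2) → ill-formed
/wi.ssi/ — violates constraint 5: adjacent identical consonants /ss/ → ill-formed
/low.zsu/ — violates constraint 4: syllable 1 coda /w/ has 1 consonant (> 0) → ill-formed
/lwvo.ra/ — violates constraint 1: syllable 1 onset /lwv/ has 3 consonants (> 2) → ill-formed

/mgu/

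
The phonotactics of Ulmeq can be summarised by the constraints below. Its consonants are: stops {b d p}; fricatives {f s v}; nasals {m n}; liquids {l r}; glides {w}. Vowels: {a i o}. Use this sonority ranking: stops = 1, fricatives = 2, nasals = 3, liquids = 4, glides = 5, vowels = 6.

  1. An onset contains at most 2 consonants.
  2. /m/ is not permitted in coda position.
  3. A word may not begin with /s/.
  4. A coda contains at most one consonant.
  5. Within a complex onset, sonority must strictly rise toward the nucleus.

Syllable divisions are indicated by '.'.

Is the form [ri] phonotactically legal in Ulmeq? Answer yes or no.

[ri] — σ1 onset /r/, coda /∅/ ok → phonotactically legal

yes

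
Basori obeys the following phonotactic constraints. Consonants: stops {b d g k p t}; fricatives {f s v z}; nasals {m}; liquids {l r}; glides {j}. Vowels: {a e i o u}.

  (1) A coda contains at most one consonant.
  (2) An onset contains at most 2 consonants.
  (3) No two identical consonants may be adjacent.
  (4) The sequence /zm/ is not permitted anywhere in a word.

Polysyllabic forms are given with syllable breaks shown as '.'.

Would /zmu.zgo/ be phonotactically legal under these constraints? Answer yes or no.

no

/zmu.zgo/ — violates constraint 4: contains banned sequence /zm/ → phonotactically illegal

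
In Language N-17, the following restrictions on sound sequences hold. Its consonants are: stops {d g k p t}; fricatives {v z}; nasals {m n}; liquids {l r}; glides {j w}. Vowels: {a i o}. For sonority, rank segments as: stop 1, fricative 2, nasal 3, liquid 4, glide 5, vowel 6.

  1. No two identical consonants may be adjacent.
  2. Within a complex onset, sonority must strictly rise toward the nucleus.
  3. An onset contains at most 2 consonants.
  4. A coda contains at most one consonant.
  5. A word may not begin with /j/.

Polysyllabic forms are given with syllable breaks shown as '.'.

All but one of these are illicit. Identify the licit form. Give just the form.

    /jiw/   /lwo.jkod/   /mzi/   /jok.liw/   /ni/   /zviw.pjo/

/ni/

/jiw/ — violates constraint 5: word begins with /j/ → illicit
/lwo.jkod/ — violates constraint 2: syllable 2 onset /jk/: /j/ (glide, 5) → /k/ (stop, 1) does not rise → illicit
/mzi/ — violates constraint 2: syllable 1 onset /mz/: /m/ (nasal, 3) → /z/ (fricative, 2) does not rise → illicit
/jok.liw/ — violates constraint 5: word begins with /j/ → illicit
/ni/ — σ1 onset /n/, coda /∅/ ok → licit
/zviw.pjo/ — violates constraint 2: syllable 1 onset /zv/: /z/ (fricative, 2) → /v/ (fricative, 2) does not rise → illicit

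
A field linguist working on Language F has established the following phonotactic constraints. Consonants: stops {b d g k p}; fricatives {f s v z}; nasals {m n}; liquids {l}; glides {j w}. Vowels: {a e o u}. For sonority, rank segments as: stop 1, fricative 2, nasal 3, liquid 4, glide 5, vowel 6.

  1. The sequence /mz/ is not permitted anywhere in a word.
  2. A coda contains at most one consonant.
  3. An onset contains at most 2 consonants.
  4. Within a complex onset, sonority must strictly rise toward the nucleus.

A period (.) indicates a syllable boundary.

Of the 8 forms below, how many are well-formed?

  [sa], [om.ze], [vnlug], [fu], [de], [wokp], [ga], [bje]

[sa] — σ1 onset /s/, coda /∅/ ok → well-formed
[om.ze] — violates constraint 1: contains banned sequence /mz/ → ill-formed
[vnlug] — violates constraint 3: syllable 1 onset /vnl/ has 3 consonants (> 2) → ill-formed
[fu] — σ1 onset /f/, coda /∅/ ok → well-formed
[de] — σ1 onset /d/, coda /∅/ ok → well-formed
[wokp] — violates constraint 2: syllable 1 coda /kp/ has 2 consonants (> 1) → ill-formed
[ga] — σ1 onset /g/, coda /∅/ ok → well-formed
[bje] — σ1 onset /bj/ (1→5 rises), coda /∅/ ok → well-formed
Well-formed: [sa], [fu], [de], [ga], [bje] → 5.

5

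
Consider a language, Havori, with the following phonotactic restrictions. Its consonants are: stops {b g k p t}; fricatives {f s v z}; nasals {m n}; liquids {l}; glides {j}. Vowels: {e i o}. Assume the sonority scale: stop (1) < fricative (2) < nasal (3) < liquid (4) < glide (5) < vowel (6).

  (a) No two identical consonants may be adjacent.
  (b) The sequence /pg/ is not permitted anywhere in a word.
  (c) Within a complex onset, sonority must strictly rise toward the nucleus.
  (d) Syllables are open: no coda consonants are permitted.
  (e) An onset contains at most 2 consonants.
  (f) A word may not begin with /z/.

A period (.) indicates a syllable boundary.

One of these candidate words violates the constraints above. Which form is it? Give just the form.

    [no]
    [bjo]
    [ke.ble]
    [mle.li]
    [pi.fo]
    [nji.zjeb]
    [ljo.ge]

[nji.zjeb]

[no] — σ1 onset /n/, coda /∅/ ok → licit
[bjo] — σ1 onset /bj/ (1→5 rises), coda /∅/ ok → licit
[ke.ble] — σ1 onset /k/, coda /∅/ ok; σ2 onset /bl/ (1→4 rises), coda /∅/ ok → licit
[mle.li] — σ1 onset /ml/ (3→4 rises), coda /∅/ ok; σ2 onset /l/, coda /∅/ ok → licit
[pi.fo] — σ1 onset /p/, coda /∅/ ok; σ2 onset /f/, coda /∅/ ok → licit
[nji.zjeb] — violates constraint (d): syllable 2 coda /b/ has 1 consonant (> 0) → illicit
[ljo.ge] — σ1 onset /lj/ (4→5 rises), coda /∅/ ok; σ2 onset /g/, coda /∅/ ok → licit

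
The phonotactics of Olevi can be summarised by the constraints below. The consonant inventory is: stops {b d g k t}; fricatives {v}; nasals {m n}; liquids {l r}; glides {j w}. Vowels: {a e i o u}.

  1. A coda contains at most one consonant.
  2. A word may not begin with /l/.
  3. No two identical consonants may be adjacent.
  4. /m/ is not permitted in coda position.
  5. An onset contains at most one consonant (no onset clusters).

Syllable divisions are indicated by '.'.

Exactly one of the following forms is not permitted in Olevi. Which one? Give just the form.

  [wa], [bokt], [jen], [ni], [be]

[wa] — σ1 onset /w/, coda /∅/ ok → permitted
[bokt] — violates constraint 1: syllable 1 coda /kt/ has 2 consonants (> 1) → not permitted
[jen] — σ1 onset /j/, coda /n/ ok → permitted
[ni] — σ1 onset /n/, coda /∅/ ok → permitted
[be] — σ1 onset /b/, coda /∅/ ok → permitted

[bokt]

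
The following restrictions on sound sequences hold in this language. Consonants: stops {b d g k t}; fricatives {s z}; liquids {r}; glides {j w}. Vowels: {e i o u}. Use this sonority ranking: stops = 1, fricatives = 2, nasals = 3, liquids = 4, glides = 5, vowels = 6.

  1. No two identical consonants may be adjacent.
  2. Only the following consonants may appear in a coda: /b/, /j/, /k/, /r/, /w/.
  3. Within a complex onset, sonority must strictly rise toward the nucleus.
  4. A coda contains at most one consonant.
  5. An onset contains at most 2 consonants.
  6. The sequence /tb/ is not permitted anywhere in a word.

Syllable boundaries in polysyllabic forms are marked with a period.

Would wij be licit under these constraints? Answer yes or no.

wij — σ1 onset /w/, coda /j/ ok → licit

yes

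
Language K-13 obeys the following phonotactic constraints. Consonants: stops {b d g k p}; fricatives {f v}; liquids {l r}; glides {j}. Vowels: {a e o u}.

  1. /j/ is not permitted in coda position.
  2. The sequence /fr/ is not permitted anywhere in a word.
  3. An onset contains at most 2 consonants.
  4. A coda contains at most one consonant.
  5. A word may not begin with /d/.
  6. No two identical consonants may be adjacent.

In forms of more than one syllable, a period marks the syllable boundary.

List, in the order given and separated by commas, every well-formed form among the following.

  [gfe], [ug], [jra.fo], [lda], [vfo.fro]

[gfe], [ug], [jra.fo], [lda]

[gfe] — σ1 onset /gf/ (2C), coda /∅/ ok → well-formed
[ug] — σ1 onset /∅/, coda /g/ ok → well-formed
[jra.fo] — σ1 onset /jr/ (2C), coda /∅/ ok; σ2 onset /f/, coda /∅/ ok → well-formed
[lda] — σ1 onset /ld/ (2C), coda /∅/ ok → well-formed
[vfo.fro] — violates constraint 2: contains banned sequence /fr/ → ill-formed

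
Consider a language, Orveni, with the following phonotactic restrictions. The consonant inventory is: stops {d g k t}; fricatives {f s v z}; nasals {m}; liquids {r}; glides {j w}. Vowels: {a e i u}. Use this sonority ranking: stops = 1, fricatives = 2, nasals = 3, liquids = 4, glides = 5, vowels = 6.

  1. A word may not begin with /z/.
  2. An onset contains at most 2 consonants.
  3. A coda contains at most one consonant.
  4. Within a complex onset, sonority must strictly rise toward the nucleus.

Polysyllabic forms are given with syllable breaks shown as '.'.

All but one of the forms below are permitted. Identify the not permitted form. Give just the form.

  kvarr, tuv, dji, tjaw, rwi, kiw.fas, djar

kvarr

kvarr — violates constraint 3: syllable 1 coda /rr/ has 2 consonants (> 1) → not permitted
tuv — σ1 onset /t/, coda /v/ ok → permitted
dji — σ1 onset /dj/ (1→5 rises), coda /∅/ ok → permitted
tjaw — σ1 onset /tj/ (1→5 rises), coda /w/ ok → permitted
rwi — σ1 onset /rw/ (4→5 rises), coda /∅/ ok → permitted
kiw.fas — σ1 onset /k/, coda /w/ ok; σ2 onset /f/, coda /s/ ok → permitted
djar — σ1 onset /dj/ (1→5 rises), coda /r/ ok → permitted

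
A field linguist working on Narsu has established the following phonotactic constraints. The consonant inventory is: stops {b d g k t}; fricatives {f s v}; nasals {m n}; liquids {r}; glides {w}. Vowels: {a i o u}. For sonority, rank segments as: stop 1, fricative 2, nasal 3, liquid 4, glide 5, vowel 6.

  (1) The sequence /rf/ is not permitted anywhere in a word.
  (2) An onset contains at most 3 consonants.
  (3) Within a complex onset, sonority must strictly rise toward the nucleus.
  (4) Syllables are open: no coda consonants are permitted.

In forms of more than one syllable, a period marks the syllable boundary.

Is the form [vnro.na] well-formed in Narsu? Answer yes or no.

yes

[vnro.na] — σ1 onset /vnr/ (2→3→4 rises), coda /∅/ ok; σ2 onset /n/, coda /∅/ ok → well-formed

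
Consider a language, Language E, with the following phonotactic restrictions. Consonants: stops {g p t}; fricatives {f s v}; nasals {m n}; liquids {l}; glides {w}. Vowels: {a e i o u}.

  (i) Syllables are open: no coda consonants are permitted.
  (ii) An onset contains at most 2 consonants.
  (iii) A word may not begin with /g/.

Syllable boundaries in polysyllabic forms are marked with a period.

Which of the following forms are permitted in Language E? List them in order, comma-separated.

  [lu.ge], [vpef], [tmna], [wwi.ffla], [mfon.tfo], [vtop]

[lu.ge]

[lu.ge] — σ1 onset /l/, coda /∅/ ok; σ2 onset /g/, coda /∅/ ok → permitted
[vpef] — violates constraint (i): syllable 1 coda /f/ has 1 consonant (> 0) → not permitted
[tmna] — violates constraint (ii): syllable 1 onset /tmn/ has 3 consonants (> 2) → not permitted
[wwi.ffla] — violates constraint (ii): syllable 2 onset /ffl/ has 3 consonants (> 2) → not permitted
[mfon.tfo] — violates constraint (i): syllable 1 coda /n/ has 1 consonant (> 0) → not permitted
[vtop] — violates constraint (i): syllable 1 coda /p/ has 1 consonant (> 0) → not permitted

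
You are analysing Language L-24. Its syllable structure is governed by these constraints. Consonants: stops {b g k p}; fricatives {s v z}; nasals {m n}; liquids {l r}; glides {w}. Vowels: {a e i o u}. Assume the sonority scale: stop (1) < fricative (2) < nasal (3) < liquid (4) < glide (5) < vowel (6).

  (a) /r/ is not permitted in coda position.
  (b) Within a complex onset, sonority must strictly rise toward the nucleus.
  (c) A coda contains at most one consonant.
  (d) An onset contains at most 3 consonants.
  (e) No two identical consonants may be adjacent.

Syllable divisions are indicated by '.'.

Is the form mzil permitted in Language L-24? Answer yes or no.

no

mzil — violates constraint (b): syllable 1 onset /mz/: /m/ (nasal, 3) → /z/ (fricative, 2) does not rise → not permitted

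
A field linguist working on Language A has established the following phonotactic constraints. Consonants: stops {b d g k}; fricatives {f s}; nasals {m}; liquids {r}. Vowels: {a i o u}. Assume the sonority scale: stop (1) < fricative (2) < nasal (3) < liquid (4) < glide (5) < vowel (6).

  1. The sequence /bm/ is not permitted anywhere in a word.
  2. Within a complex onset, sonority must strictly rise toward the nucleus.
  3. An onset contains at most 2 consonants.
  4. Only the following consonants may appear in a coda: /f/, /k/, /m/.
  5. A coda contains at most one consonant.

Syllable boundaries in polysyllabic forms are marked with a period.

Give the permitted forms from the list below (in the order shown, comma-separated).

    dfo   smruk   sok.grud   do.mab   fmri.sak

dfo — σ1 onset /df/ (1→2 rises), coda /∅/ ok → permitted
smruk — violates constraint 3: syllable 1 onset /smr/ has 3 consonants (> 2) → not permitted
sok.grud — violates constraint 4: syllable 2 coda contains /d/, which is not a licensed coda consonant → not permitted
do.mab — violates constraint 4: syllable 2 coda contains /b/, which is not a licensed coda consonant → not permitted
fmri.sak — violates constraint 3: syllable 1 onset /fmr/ has 3 consonants (> 2) → not permitted

dfo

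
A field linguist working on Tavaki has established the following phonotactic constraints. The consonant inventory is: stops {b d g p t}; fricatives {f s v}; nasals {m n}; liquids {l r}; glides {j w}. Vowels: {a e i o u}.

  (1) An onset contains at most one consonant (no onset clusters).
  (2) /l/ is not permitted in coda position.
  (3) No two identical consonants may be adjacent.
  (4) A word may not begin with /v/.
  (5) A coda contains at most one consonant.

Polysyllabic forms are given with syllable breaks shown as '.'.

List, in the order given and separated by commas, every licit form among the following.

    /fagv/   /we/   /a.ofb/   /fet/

/fagv/ — violates constraint 5: syllable 1 coda /gv/ has 2 consonants (> 1) → illicit
/we/ — σ1 onset /w/, coda /∅/ ok → licit
/a.ofb/ — violates constraint 5: syllable 2 coda /fb/ has 2 consonants (> 1) → illicit
/fet/ — σ1 onset /f/, coda /t/ ok → licit

/we/, /fet/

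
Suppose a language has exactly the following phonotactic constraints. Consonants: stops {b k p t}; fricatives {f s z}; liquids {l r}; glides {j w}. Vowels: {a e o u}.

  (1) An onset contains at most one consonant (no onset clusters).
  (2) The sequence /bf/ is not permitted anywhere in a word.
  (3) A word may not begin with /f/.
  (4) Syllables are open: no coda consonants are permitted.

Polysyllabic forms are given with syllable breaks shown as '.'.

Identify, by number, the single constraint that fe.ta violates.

fe.ta: word begins with /f/.
This is a violation of constraint 3: "A word may not begin with /f/."
The remaining constraints (1, 2, 4) are satisfied.

3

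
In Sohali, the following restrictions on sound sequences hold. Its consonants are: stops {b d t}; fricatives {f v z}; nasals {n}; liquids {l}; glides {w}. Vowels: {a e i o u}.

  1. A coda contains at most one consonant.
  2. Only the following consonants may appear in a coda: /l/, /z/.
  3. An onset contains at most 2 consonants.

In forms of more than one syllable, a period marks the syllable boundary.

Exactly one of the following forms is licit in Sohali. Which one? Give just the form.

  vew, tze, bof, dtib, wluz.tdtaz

vew — violates constraint 2: syllable 1 coda contains /w/, which is not a licensed coda consonant → illicit
tze — σ1 onset /tz/ (2C), coda /∅/ ok → licit
bof — violates constraint 2: syllable 1 coda contains /f/, which is not a licensed coda consonant → illicit
dtib — violates constraint 2: syllable 1 coda contains /b/, which is not a licensed coda consonant → illicit
wluz.tdtaz — violates constraint 3: syllable 2 onset /tdt/ has 3 consonants (> 2) → illicit

tze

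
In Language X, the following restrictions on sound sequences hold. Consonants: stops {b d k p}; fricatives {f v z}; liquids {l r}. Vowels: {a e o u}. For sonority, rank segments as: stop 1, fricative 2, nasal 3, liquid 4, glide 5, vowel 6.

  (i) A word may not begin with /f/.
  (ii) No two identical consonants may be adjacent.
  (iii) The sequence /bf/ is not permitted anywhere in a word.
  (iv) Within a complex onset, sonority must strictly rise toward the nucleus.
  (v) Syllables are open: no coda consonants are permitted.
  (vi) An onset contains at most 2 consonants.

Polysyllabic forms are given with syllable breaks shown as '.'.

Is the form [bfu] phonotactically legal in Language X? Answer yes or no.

no

[bfu] — violates constraint (iii): contains banned sequence /bf/ → phonotactically illegal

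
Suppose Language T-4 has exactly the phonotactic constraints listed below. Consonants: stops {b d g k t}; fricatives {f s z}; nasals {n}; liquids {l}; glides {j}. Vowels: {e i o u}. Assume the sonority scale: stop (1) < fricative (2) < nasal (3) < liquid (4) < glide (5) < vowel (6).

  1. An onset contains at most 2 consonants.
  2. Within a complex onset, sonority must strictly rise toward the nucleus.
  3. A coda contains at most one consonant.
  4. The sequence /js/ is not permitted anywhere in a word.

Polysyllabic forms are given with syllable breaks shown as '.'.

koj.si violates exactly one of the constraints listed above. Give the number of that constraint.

koj.si: contains banned sequence /js/.
This is a violation of constraint 4: "The sequence /js/ is not permitted anywhere in a word."
The remaining constraints (1, 2, 3) are satisfied.

4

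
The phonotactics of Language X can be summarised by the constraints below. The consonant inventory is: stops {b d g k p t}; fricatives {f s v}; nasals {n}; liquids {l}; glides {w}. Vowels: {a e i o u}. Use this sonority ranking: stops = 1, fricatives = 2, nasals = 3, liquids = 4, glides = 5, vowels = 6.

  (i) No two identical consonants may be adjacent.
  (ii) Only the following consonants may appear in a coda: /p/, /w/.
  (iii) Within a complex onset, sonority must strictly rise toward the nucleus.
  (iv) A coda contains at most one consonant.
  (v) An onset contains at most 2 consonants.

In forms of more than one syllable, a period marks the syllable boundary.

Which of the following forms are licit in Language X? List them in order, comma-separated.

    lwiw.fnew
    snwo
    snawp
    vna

lwiw.fnew, vna

lwiw.fnew — σ1 onset /lw/ (4→5 rises), coda /w/ ok; σ2 onset /fn/ (2→3 rises), coda /w/ ok → licit
snwo — violates constraint (v): syllable 1 onset /snw/ has 3 consonants (> 2) → illicit
snawp — violates constraint (iv): syllable 1 coda /wp/ has 2 consonants (> 1) → illicit
vna — σ1 onset /vn/ (2→3 rises), coda /∅/ ok → licit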